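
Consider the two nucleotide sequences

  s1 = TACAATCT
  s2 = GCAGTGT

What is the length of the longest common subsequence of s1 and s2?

4

Let dp[i][j] be the LCS length of the first i bases of s1 and the first j bases of s2. dp[i][j] = dp[i-1][j-1]+1 when the i-th and j-th bases match, else max(dp[i-1][j], dp[i][j-1]).
    ·  G  C  A  G  T  G  T
 ·  0  0  0  0  0  0  0  0
 T  0  0  0  0  0  1  1  1
 A  0  0  0  1  1  1  1  1
 C  0  0  1  1  1  1  1  1
 A  0  0  1  2  2  2  2  2
 A  0  0  1  2  2  2  2  2
 T  0  0  1  2  2  3  3  3
 C  0  0  1  2  2  3  3  3
 T  0  0  1  2  2  3  3  4
dp[8][7] = 4. One LCS (by backtracking along matches): CATT.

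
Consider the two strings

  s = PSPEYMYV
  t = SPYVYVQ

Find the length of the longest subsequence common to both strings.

5

Match S (s #2, t #1), P (s #3, t #2), Y (s #5, t #3), Y (s #7, t #5), V (s #8, t #6) — 5 characters in the same relative order in both. dp[8][7] = 5 confirms this is the maximum.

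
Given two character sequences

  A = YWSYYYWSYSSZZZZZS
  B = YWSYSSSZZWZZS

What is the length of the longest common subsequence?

12

Match Y (A #1, B #1), W (A #2, B #2), S (A #3, B #3), Y (A #6, B #4), S (A #8, B #5), S (A #10, B #6), S (A #11, B #7), Z (A #12, B #8), Z (A #13, B #9), Z (A #15, B #11), Z (A #16, B #12), S (A #17, B #13) — 12 characters in the same relative order in both. Since dp[17][13] = 12, nothing longer is possible.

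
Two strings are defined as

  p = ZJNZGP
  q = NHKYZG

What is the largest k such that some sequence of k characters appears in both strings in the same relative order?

Pick N at p[3]=q[1]; then Z at p[4]=q[5]; then G at p[5]=q[6]; all 3 characters appear in both, in order. Since dp[6][6] = 3, nothing longer is possible.

3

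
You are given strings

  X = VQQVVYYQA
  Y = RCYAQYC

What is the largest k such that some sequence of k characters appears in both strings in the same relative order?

Let dp[i][j] be the LCS length of the first i characters of X and the first j characters of Y. dp[i][j] = dp[i-1][j-1]+1 when the i-th and j-th characters match, else max(dp[i-1][j], dp[i][j-1]).
    ·  R  C  Y  A  Q  Y  C
 ·  0  0  0  0  0  0  0  0
 V  0  0  0  0  0  0  0  0
 Q  0  0  0  0  0  1  1  1
 Q  0  0  0  0  0  1  1  1
 V  0  0  0  0  0  1  1  1
 V  0  0  0  0  0  1  1  1
 Y  0  0  0  1  1  1  2  2
 Y  0  0  0  1  1  1  2  2
 Q  0  0  0  1  1  2  2  2
 A  0  0  0  1  2  2  2  2
dp[9][7] = 2. One LCS (by backtracking along matches): QY.

2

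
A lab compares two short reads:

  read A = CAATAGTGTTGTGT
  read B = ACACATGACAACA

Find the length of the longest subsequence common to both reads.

Pick C (read A #1, read B #2), A (read A #2, read B #3), A (read A #3, read B #5), T (read A #4, read B #6), A (read A #5, read B #13); all 5 bases appear in both, in order. Since dp[14][13] = 5, nothing longer is possible.

5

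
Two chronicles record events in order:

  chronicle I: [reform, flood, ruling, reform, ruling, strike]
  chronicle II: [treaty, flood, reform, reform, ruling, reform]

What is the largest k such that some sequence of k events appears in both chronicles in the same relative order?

Match reform at chronicle I[1]=chronicle II[4], ruling at chronicle I[3]=chronicle II[5], reform at chronicle I[4]=chronicle II[6] — 3 events in the same relative order in both, and the DP table's final entry dp[6][6] is also 3, so no common subsequence is longer.

3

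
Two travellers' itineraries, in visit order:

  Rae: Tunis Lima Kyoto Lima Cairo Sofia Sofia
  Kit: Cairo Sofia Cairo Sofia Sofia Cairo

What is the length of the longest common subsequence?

Pick Cairo (Rae #5, Kit #3) → Sofia (Rae #6, Kit #4) → Sofia (Rae #7, Kit #5); all 3 stops appear in both, in order, and the DP table's final entry dp[7][6] is also 3, so no common subsequence is longer.

3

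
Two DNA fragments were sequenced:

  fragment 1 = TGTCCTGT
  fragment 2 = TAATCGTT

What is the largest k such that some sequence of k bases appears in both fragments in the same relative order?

Taking T [1,1] → T [3,4] → C [4,5] → T [6,7] → T [8,8] gives a common subsequence of length 5, and the DP table's final entry dp[8][8] is also 5, so no common subsequence is longer.

5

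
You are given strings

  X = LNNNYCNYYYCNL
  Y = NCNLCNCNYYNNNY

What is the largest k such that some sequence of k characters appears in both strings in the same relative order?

One common subsequence of length 8: N at X[2]=Y[1], N at X[3]=Y[3], N at X[4]=Y[6], C at X[6]=Y[7], N at X[7]=Y[8], Y at X[8]=Y[9], Y at X[9]=Y[10], Y at X[10]=Y[14]. dp[13][14] = 8 confirms this is the maximum.

8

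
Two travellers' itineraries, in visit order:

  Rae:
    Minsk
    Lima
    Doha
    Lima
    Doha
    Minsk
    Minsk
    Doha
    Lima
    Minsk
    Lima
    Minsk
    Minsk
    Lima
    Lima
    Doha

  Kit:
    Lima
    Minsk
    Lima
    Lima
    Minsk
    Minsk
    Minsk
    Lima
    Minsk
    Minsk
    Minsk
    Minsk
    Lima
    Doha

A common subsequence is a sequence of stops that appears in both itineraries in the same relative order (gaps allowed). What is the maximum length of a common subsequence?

Pick Minsk at Rae[1]=Kit[2], Lima at Rae[2]=Kit[3], Lima at Rae[4]=Kit[4], Minsk at Rae[6]=Kit[6], Minsk at Rae[7]=Kit[7], Lima at Rae[9]=Kit[8], Minsk at Rae[10]=Kit[10], Minsk at Rae[12]=Kit[11], Minsk at Rae[13]=Kit[12], Lima at Rae[15]=Kit[13], Doha at Rae[16]=Kit[14]; all 11 stops appear in both, in order. The LCS DP gives dp[16][14] = 11, so this is optimal.

11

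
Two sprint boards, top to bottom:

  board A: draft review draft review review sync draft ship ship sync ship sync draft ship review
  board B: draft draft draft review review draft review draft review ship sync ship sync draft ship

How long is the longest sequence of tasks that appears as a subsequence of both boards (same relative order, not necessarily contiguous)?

11

Match draft at board A[1]=board B[3], then review at board A[2]=board B[5], then draft at board A[3]=board B[6], then review at board A[4]=board B[7], then review at board A[5]=board B[9], then ship at board A[9]=board B[10], then sync at board A[10]=board B[11], then ship at board A[11]=board B[12], then sync at board A[12]=board B[13], then draft at board A[13]=board B[14], then ship at board A[14]=board B[15] — 11 tasks in the same relative order in both. dp[15][15] = 11 confirms this is the maximum.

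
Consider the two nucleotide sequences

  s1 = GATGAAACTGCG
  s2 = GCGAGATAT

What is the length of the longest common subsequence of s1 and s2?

Pick G [1,3] → A [2,4] → G [4,5] → A [5,6] → A [7,8] → T [9,9]; all 6 bases appear in both, in order. The LCS DP gives dp[12][9] = 6, so this is optimal.

6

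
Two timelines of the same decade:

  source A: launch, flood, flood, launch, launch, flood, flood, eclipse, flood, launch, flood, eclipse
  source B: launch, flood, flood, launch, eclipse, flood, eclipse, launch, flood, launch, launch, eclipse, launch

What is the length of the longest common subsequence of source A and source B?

9

Pick launch (source A #1, source B #1) → flood (source A #2, source B #2) → flood (source A #3, source B #3) → launch (source A #4, source B #4) → flood (source A #7, source B #6) → eclipse (source A #8, source B #7) → flood (source A #9, source B #9) → launch (source A #10, source B #11) → eclipse (source A #12, source B #12); all 9 events appear in both, in order. dp[12][13] = 9 confirms this is the maximum.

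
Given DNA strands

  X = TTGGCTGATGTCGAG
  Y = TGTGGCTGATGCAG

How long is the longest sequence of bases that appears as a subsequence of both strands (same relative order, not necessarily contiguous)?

Pick T [1,1], then T [2,3], then G [3,4], then G [4,5], then C [5,6], then T [6,7], then G [7,8], then A [8,9], then T [9,10], then G [10,11], then C [12,12], then A [14,13], then G [15,14]; all 13 bases appear in both, in order. dp[15][14] = 13 confirms this is the maximum.

13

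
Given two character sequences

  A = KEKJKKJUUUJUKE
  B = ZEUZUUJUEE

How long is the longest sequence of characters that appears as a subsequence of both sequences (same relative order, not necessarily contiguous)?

7

Pick E (A #2, B #2) → U (A #8, B #3) → U (A #9, B #5) → U (A #10, B #6) → J (A #11, B #7) → U (A #12, B #8) → E (A #14, B #10); all 7 characters appear in both, in order. Since dp[14][10] = 7, nothing longer is possible.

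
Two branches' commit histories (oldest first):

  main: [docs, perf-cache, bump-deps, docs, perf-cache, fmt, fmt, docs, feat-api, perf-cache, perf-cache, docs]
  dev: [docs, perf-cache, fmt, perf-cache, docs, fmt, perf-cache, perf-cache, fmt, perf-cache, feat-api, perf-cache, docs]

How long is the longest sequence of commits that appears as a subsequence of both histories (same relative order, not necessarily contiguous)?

8

One common subsequence of length 8: docs at main[1]=dev[1], then perf-cache at main[2]=dev[4], then docs at main[4]=dev[5], then perf-cache at main[5]=dev[8], then fmt at main[6]=dev[9], then feat-api at main[9]=dev[11], then perf-cache at main[11]=dev[12], then docs at main[12]=dev[13]. Since dp[12][13] = 8, nothing longer is possible.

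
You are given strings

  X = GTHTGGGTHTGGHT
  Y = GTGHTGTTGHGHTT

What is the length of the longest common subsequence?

Pick G [1,1], then T [2,2], then H [3,4], then T [4,5], then G [7,6], then T [8,7], then T [10,8], then G [11,9], then G [12,11], then H [13,12], then T [14,14]; all 11 characters appear in both, in order. The LCS DP gives dp[14][14] = 11, so this is optimal.

11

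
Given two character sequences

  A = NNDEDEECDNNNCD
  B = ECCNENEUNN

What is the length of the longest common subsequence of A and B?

Let dp[i][j] be the LCS length of the first i characters of A and the first j characters of B. dp[i][j] = dp[i-1][j-1]+1 when the i-th and j-th characters match, else max(dp[i-1][j], dp[i][j-1]).
    ·  E  C  C  N  E  N  E  U  N  N
 ·  0  0  0  0  0  0  0  0  0  0  0
 N  0  0  0  0  1  1  1  1  1  1  1
 N  0  0  0  0  1  1  2  2  2  2  2
 D  0  0  0  0  1  1  2  2  2  2  2
 E  0  1  1  1  1  2  2  3  3  3  3
 D  0  1  1  1  1  2  2  3  3  3  3
 E  0  1  1  1  1  2  2  3  3  3  3
 E  0  1  1  1  1  2  2  3  3  3  3
 C  0  1  2  2  2  2  2  3  3  3  3
 D  0  1  2  2  2  2  2  3  3  3  3
 N  0  1  2  2  3  3  3  3  3  4  4
 N  0  1  2  2  3  3  4  4  4  4  5
 N  0  1  2  2  3  3  4  4  4  5  5
 C  0  1  2  3  3  3  4  4  4  5  5
 D  0  1  2  3  3  3  4  4  4  5  5
dp[14][10] = 5. One LCS (by backtracking along matches): NNENN.

5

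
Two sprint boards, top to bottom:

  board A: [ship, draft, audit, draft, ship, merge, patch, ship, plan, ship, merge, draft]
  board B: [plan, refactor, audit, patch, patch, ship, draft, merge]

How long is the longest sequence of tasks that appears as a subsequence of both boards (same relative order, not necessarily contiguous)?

Pick audit [3,3] → patch [7,5] → ship [8,6] → merge [11,8]; all 4 tasks appear in both, in order. The LCS DP gives dp[12][8] = 4, so this is optimal.

4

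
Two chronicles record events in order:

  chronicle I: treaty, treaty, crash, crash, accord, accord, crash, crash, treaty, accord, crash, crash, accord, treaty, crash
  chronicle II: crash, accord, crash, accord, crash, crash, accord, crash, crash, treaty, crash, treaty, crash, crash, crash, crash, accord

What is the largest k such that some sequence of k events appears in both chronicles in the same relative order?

10

Taking crash at chronicle I[3]=chronicle II[1], then crash at chronicle I[4]=chronicle II[3], then accord at chronicle I[5]=chronicle II[4], then accord at chronicle I[6]=chronicle II[7], then crash at chronicle I[7]=chronicle II[9], then crash at chronicle I[8]=chronicle II[11], then treaty at chronicle I[9]=chronicle II[12], then crash at chronicle I[11]=chronicle II[15], then crash at chronicle I[12]=chronicle II[16], then accord at chronicle I[13]=chronicle II[17] gives a common subsequence of length 10. Since dp[15][17] = 10, nothing longer is possible.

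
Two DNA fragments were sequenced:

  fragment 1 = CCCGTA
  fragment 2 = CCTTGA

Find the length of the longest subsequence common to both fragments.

4

Let dp[i][j] be the LCS length of the first i bases of fragment 1 and the first j bases of fragment 2. dp[i][j] = dp[i-1][j-1]+1 when the i-th and j-th bases match, else max(dp[i-1][j], dp[i][j-1]).
    ·  C  C  T  T  G  A
 ·  0  0  0  0  0  0  0
 C  0  1  1  1  1  1  1
 C  0  1  2  2  2  2  2
 C  0  1  2  2  2  2  2
 G  0  1  2  2  2  3  3
 T  0  1  2  3  3  3  3
 A  0  1  2  3  3  3  4
dp[6][6] = 4. One LCS (by backtracking along matches): CCGA.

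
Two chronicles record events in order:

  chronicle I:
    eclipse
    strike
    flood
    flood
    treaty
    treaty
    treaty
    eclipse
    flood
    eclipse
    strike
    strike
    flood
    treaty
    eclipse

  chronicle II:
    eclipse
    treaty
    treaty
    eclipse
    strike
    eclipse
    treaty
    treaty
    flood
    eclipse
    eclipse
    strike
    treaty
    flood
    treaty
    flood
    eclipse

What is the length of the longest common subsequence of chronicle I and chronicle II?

10

Match eclipse (chronicle I #1, chronicle II #4); then strike (chronicle I #2, chronicle II #5); then treaty (chronicle I #5, chronicle II #7); then treaty (chronicle I #6, chronicle II #8); then eclipse (chronicle I #8, chronicle II #10); then eclipse (chronicle I #10, chronicle II #11); then strike (chronicle I #11, chronicle II #12); then flood (chronicle I #13, chronicle II #14); then treaty (chronicle I #14, chronicle II #15); then eclipse (chronicle I #15, chronicle II #17) — 10 events in the same relative order in both. dp[15][17] = 10 confirms this is the maximum.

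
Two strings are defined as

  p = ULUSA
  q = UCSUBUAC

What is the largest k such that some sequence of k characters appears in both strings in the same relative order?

3

Taking U at p[1]=q[4] → U at p[3]=q[6] → A at p[5]=q[7] gives a common subsequence of length 3, and the DP table's final entry dp[5][8] is also 3, so no common subsequence is longer.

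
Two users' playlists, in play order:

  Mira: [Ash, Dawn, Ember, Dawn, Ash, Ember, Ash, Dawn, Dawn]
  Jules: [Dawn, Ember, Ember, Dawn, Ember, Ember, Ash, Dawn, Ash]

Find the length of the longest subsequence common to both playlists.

6

Taking Dawn (Mira #2, Jules #1), Ember (Mira #3, Jules #3), Dawn (Mira #4, Jules #4), Ember (Mira #6, Jules #6), Ash (Mira #7, Jules #7), Dawn (Mira #8, Jules #8) gives a common subsequence of length 6, and the DP table's final entry dp[9][9] is also 6, so no common subsequence is longer.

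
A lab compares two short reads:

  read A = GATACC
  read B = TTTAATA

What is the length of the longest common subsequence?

Match A (read A #2, read B #5); then T (read A #3, read B #6); then A (read A #4, read B #7) — 3 bases in the same relative order in both. Since dp[6][7] = 3, nothing longer is possible.

3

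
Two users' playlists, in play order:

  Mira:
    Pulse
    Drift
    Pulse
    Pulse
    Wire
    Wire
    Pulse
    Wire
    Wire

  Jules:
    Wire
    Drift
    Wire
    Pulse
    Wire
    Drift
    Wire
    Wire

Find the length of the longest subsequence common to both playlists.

5

Taking Drift (Mira #2, Jules #2); then Pulse (Mira #4, Jules #4); then Wire (Mira #5, Jules #5); then Wire (Mira #8, Jules #7); then Wire (Mira #9, Jules #8) gives a common subsequence of length 5. Since dp[9][8] = 5, nothing longer is possible.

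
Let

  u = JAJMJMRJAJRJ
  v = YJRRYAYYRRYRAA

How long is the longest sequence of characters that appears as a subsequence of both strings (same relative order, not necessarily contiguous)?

4

One common subsequence of length 4: J (u #1, v #2), A (u #2, v #6), R (u #7, v #12), A (u #9, v #14). Since dp[12][14] = 4, nothing longer is possible.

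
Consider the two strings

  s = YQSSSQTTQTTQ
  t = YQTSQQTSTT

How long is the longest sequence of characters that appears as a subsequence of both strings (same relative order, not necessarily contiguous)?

Let dp[i][j] be the LCS length of the first i characters of s and the first j characters of t. dp[i][j] = dp[i-1][j-1]+1 when the i-th and j-th characters match, else max(dp[i-1][j], dp[i][j-1]).
    ·  Y  Q  T  S  Q  Q  T  S  T  T
 ·  0  0  0  0  0  0  0  0  0  0  0
 Y  0  1  1  1  1  1  1  1  1  1  1
 Q  0  1  2  2  2  2  2  2  2  2  2
 S  0  1  2  2  3  3  3  3  3  3  3
 S  0  1  2  2  3  3  3  3  4  4  4
 S  0  1  2  2  3  3  3  3  4  4  4
 Q  0  1  2  2  3  4  4  4  4  4  4
 T  0  1  2  3  3  4  4  5  5  5  5
 T  0  1  2  3  3  4  4  5  5  6  6
 Q  0  1  2  3  3  4  5  5  5  6  6
 T  0  1  2  3  3  4  5  6  6  6  7
 T  0  1  2  3  3  4  5  6  6  7  7
 Q  0  1  2  3  3  4  5  6  6  7  7
dp[12][10] = 7. One LCS (by backtracking along matches): YQSQTTT.

7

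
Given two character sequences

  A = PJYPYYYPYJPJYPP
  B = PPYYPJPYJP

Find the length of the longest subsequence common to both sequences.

9

Let dp[i][j] be the LCS length of the first i characters of A and the first j characters of B. dp[i][j] = dp[i-1][j-1]+1 when the i-th and j-th characters match, else max(dp[i-1][j], dp[i][j-1]).
    ·  P  P  Y  Y  P  J  P  Y  J  P
 ·  0  0  0  0  0  0  0  0  0  0  0
 P  0  1  1  1  1  1  1  1  1  1  1
 J  0  1  1  1  1  1  2  2  2  2  2
 Y  0  1  1  2  2  2  2  2  3  3  3
 P  0  1  2  2  2  3  3  3  3  3  4
 Y  0  1  2  3  3  3  3  3  4  4  4
 Y  0  1  2  3  4  4  4  4  4  4  4
 Y  0  1  2  3  4  4  4  4  5  5  5
 P  0  1  2  3  4  5  5  5  5  5  6
 Y  0  1  2  3  4  5  5  5  6  6  6
 J  0  1  2  3  4  5  6  6  6  7  7
 P  0  1  2  3  4  5  6  7  7  7  8
 J  0  1  2  3  4  5  6  7  7  8  8
 Y  0  1  2  3  4  5  6  7  8  8  8
 P  0  1  2  3  4  5  6  7  8  8  9
 P  0  1  2  3  4  5  6  7  8  8  9
dp[15][10] = 9. One LCS (by backtracking along matches): PPYYPJPJP.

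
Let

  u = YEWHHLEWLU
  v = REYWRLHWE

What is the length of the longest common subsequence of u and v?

4

Taking Y (u #1, v #3), W (u #3, v #4), H (u #4, v #7), E (u #7, v #9) gives a common subsequence of length 4. The LCS DP gives dp[10][9] = 4, so this is optimal.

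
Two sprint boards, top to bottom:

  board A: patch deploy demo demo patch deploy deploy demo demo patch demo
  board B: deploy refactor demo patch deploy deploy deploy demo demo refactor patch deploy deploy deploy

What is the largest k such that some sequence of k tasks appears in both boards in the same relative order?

One common subsequence of length 8: deploy [2,1], demo [4,3], patch [5,4], deploy [6,6], deploy [7,7], demo [8,8], demo [9,9], patch [10,11]. Since dp[11][14] = 8, nothing longer is possible.

8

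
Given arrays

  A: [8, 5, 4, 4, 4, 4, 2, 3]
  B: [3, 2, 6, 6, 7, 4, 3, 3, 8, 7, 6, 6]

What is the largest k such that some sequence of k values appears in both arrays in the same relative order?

2

Let dp[i][j] be the LCS length of the first i values of A and the first j values of B. dp[i][j] = dp[i-1][j-1]+1 when the i-th and j-th values match, else max(dp[i-1][j], dp[i][j-1]).
    ·  3  2  6  6  7  4  3  3  8  7  6  6
 ·  0  0  0  0  0  0  0  0  0  0  0  0  0
 8  0  0  0  0  0  0  0  0  0  1  1  1  1
 5  0  0  0  0  0  0  0  0  0  1  1  1  1
 4  0  0  0  0  0  0  1  1  1  1  1  1  1
 4  0  0  0  0  0  0  1  1  1  1  1  1  1
 4  0  0  0  0  0  0  1  1  1  1  1  1  1
 4  0  0  0  0  0  0  1  1  1  1  1  1  1
 2  0  0  1  1  1  1  1  1  1  1  1  1  1
 3  0  1  1  1  1  1  1  2  2  2  2  2  2
dp[8][12] = 2. One LCS (by backtracking along matches): 4, 3.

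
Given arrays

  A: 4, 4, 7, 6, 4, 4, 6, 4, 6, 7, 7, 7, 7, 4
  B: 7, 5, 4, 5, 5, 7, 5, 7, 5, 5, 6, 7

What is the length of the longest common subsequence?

Taking 7 [3,1]; then 4 [5,3]; then 7 [10,6]; then 7 [11,8]; then 7 [13,12] gives a common subsequence of length 5, and the DP table's final entry dp[14][12] is also 5, so no common subsequence is longer.

5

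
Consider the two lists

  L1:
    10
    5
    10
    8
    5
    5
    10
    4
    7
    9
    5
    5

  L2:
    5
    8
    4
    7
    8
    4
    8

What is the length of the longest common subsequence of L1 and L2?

One common subsequence of length 4: 5 at L1[2]=L2[1]; then 8 at L1[4]=L2[2]; then 4 at L1[8]=L2[3]; then 7 at L1[9]=L2[4]. Since dp[12][7] = 4, nothing longer is possible.

4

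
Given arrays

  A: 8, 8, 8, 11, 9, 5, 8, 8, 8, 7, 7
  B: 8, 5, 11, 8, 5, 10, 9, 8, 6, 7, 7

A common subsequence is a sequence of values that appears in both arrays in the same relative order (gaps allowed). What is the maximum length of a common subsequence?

Match 8 (A #1, B #1); then 8 (A #2, B #4); then 9 (A #5, B #7); then 8 (A #7, B #8); then 7 (A #10, B #10); then 7 (A #11, B #11) — 6 values in the same relative order in both. The LCS DP gives dp[11][11] = 6, so this is optimal.

6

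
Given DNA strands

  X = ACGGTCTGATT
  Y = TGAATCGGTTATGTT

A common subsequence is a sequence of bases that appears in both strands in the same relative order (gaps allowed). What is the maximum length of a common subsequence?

9

Match A [1,4]; then C [2,6]; then G [3,7]; then G [4,8]; then T [5,10]; then T [7,12]; then G [8,13]; then T [10,14]; then T [11,15] — 9 bases in the same relative order in both. dp[11][15] = 9 confirms this is the maximum.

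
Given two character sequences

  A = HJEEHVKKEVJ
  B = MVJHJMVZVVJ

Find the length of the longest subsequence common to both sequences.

One common subsequence of length 5: H (A #1, B #4) → J (A #2, B #5) → V (A #6, B #9) → V (A #10, B #10) → J (A #11, B #11). The LCS DP gives dp[11][11] = 5, so this is optimal.

5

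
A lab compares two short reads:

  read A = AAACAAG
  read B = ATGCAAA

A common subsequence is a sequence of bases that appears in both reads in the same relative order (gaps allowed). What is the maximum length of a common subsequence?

4

Match A [1,1], A [3,5], A [5,6], A [6,7] — 4 bases in the same relative order in both. Since dp[7][7] = 4, nothing longer is possible.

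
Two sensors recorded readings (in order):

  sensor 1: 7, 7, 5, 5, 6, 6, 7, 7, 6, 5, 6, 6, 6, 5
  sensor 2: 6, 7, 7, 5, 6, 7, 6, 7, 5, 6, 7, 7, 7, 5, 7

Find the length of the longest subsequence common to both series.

Pick 7 (sensor 1 #1, sensor 2 #2), then 7 (sensor 1 #2, sensor 2 #3), then 5 (sensor 1 #4, sensor 2 #4), then 6 (sensor 1 #5, sensor 2 #5), then 6 (sensor 1 #6, sensor 2 #7), then 7 (sensor 1 #8, sensor 2 #8), then 5 (sensor 1 #10, sensor 2 #9), then 6 (sensor 1 #11, sensor 2 #10), then 5 (sensor 1 #14, sensor 2 #14); all 9 values appear in both, in order. Since dp[14][15] = 9, nothing longer is possible.

9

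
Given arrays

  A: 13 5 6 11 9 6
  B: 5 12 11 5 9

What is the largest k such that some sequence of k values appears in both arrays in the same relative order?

One common subsequence of length 3: 5 [2,1], then 11 [4,3], then 9 [5,5]. The LCS DP gives dp[6][5] = 3, so this is optimal.

3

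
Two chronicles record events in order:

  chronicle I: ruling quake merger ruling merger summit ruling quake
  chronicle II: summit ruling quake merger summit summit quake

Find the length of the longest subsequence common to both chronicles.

5

Match ruling [1,2]; then quake [2,3]; then merger [3,4]; then summit [6,6]; then quake [8,7] — 5 events in the same relative order in both. The LCS DP gives dp[8][7] = 5, so this is optimal.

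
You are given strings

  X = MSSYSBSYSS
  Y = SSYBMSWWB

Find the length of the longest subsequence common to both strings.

5

Match S at X[2]=Y[1], then S at X[3]=Y[2], then Y at X[4]=Y[3], then S at X[5]=Y[6], then B at X[6]=Y[9] — 5 characters in the same relative order in both, and the DP table's final entry dp[10][9] is also 5, so no common subsequence is longer.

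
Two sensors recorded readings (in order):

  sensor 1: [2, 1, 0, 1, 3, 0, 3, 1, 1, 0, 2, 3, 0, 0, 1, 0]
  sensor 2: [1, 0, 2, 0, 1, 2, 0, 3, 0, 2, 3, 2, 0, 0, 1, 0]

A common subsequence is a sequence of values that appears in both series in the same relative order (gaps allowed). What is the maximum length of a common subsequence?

Taking 2 (sensor 1 #1, sensor 2 #3); then 0 (sensor 1 #3, sensor 2 #4); then 1 (sensor 1 #4, sensor 2 #5); then 0 (sensor 1 #6, sensor 2 #7); then 3 (sensor 1 #7, sensor 2 #8); then 0 (sensor 1 #10, sensor 2 #9); then 2 (sensor 1 #11, sensor 2 #10); then 3 (sensor 1 #12, sensor 2 #11); then 0 (sensor 1 #13, sensor 2 #13); then 0 (sensor 1 #14, sensor 2 #14); then 1 (sensor 1 #15, sensor 2 #15); then 0 (sensor 1 #16, sensor 2 #16) gives a common subsequence of length 12, and the DP table's final entry dp[16][16] is also 12, so no common subsequence is longer.

12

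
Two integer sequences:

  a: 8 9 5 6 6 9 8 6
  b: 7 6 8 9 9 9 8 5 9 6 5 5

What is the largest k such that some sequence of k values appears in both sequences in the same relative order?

5

Taking 8 at a[1]=b[3]; then 9 at a[2]=b[6]; then 5 at a[3]=b[8]; then 9 at a[6]=b[9]; then 6 at a[8]=b[10] gives a common subsequence of length 5. Since dp[8][12] = 5, nothing longer is possible.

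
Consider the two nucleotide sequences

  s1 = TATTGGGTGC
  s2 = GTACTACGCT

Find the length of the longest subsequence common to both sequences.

5

Pick T [1,2] → A [2,3] → T [3,5] → G [5,8] → T [8,10]; all 5 bases appear in both, in order. Since dp[10][10] = 5, nothing longer is possible.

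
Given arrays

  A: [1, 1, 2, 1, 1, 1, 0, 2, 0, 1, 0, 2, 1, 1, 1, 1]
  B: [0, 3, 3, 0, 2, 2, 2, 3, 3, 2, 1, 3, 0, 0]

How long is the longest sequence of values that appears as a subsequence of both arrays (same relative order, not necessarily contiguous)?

Taking 2 (A #3, B #10), 1 (A #4, B #11), 0 (A #9, B #13), 0 (A #11, B #14) gives a common subsequence of length 4, and the DP table's final entry dp[16][14] is also 4, so no common subsequence is longer.

4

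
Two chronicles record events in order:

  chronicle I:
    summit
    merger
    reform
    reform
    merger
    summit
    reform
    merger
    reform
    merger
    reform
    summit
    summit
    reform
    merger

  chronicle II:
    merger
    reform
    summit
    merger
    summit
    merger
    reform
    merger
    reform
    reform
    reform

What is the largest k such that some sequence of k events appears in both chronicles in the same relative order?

One common subsequence of length 9: merger at chronicle I[2]=chronicle II[1], then reform at chronicle I[3]=chronicle II[2], then merger at chronicle I[5]=chronicle II[4], then summit at chronicle I[6]=chronicle II[5], then reform at chronicle I[7]=chronicle II[7], then merger at chronicle I[8]=chronicle II[8], then reform at chronicle I[9]=chronicle II[9], then reform at chronicle I[11]=chronicle II[10], then reform at chronicle I[14]=chronicle II[11]. dp[15][11] = 9 confirms this is the maximum.

9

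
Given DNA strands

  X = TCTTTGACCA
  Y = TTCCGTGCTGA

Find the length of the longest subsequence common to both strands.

6

Let dp[i][j] be the LCS length of the first i bases of X and the first j bases of Y. dp[i][j] = dp[i-1][j-1]+1 when the i-th and j-th bases match, else max(dp[i-1][j], dp[i][j-1]).
    ·  T  T  C  C  G  T  G  C  T  G  A
 ·  0  0  0  0  0  0  0  0  0  0  0  0
 T  0  1  1  1  1  1  1  1  1  1  1  1
 C  0  1  1  2  2  2  2  2  2  2  2  2
 T  0  1  2  2  2  2  3  3  3  3  3  3
 T  0  1  2  2  2  2  3  3  3  4  4  4
 T  0  1  2  2  2  2  3  3  3  4  4  4
 G  0  1  2  2  2  3  3  4  4  4  5  5
 A  0  1  2  2  2  3  3  4  4  4  5  6
 C  0  1  2  3  3  3  3  4  5  5  5  6
 C  0  1  2  3  4  4  4  4  5  5  5  6
 A  0  1  2  3  4  4  4  4  5  5  5  6
dp[10][11] = 6. One LCS (by backtracking along matches): TCTTGA.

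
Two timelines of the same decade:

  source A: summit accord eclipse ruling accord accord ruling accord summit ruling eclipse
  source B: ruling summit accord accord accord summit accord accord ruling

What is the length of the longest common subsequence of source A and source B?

One common subsequence of length 6: summit [1,2], then accord [2,4], then accord [5,5], then accord [6,7], then accord [8,8], then ruling [10,9]. dp[11][9] = 6 confirms this is the maximum.

6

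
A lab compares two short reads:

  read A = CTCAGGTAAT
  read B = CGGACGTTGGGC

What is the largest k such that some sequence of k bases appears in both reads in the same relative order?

One common subsequence of length 5: C at read A[1]=read B[1] → C at read A[3]=read B[5] → G at read A[6]=read B[6] → T at read A[7]=read B[7] → T at read A[10]=read B[8], and the DP table's final entry dp[10][12] is also 5, so no common subsequence is longer.

5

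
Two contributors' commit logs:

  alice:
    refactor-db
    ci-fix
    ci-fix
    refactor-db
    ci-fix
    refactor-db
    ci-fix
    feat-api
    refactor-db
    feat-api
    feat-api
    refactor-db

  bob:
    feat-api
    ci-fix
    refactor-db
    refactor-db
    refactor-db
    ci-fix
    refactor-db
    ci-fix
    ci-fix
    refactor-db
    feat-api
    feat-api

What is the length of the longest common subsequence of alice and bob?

8

Taking refactor-db at alice[1]=bob[5]; then ci-fix at alice[3]=bob[6]; then refactor-db at alice[4]=bob[7]; then ci-fix at alice[5]=bob[8]; then ci-fix at alice[7]=bob[9]; then refactor-db at alice[9]=bob[10]; then feat-api at alice[10]=bob[11]; then feat-api at alice[11]=bob[12] gives a common subsequence of length 8. Since dp[12][12] = 8, nothing longer is possible.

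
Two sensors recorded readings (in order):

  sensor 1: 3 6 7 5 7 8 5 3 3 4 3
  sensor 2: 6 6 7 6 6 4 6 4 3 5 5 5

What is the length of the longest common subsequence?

Let dp[i][j] be the LCS length of the first i values of sensor 1 and the first j values of sensor 2. dp[i][j] = dp[i-1][j-1]+1 when the i-th and j-th values match, else max(dp[i-1][j], dp[i][j-1]).
    ·  6  6  7  6  6  4  6  4  3  5  5  5
 ·  0  0  0  0  0  0  0  0  0  0  0  0  0
 3  0  0  0  0  0  0  0  0  0  1  1  1  1
 6  0  1  1  1  1  1  1  1  1  1  1  1  1
 7  0  1  1  2  2  2  2  2  2  2  2  2  2
 5  0  1  1  2  2  2  2  2  2  2  3  3  3
 7  0  1  1  2  2  2  2  2  2  2  3  3  3
 8  0  1  1  2  2  2  2  2  2  2  3  3  3
 5  0  1  1  2  2  2  2  2  2  2  3  4  4
 3  0  1  1  2  2  2  2  2  2  3  3  4  4
 3  0  1  1  2  2  2  2  2  2  3  3  4  4
 4  0  1  1  2  2  2  3  3  3  3  3  4  4
 3  0  1  1  2  2  2  3  3  3  4  4  4  4
dp[11][12] = 4. One LCS (by backtracking along matches): 6, 7, 5, 5.

4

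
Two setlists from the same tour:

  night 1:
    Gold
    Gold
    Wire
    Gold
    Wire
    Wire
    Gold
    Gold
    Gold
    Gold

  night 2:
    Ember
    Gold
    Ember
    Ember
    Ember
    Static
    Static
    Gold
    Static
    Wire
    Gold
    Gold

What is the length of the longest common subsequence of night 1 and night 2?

Match Gold [1,2] → Gold [2,8] → Wire [6,10] → Gold [9,11] → Gold [10,12] — 5 songs in the same relative order in both. The LCS DP gives dp[10][12] = 5, so this is optimal.

5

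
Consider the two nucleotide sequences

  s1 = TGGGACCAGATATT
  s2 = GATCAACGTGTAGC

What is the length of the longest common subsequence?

Match G (s1 #4, s2 #1), A (s1 #5, s2 #2), C (s1 #6, s2 #4), C (s1 #7, s2 #7), G (s1 #9, s2 #10), T (s1 #11, s2 #11), A (s1 #12, s2 #12) — 7 bases in the same relative order in both. Since dp[14][14] = 7, nothing longer is possible.

7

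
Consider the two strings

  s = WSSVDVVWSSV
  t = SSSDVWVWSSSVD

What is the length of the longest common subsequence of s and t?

9

Let dp[i][j] be the LCS length of the first i characters of s and the first j characters of t. dp[i][j] = dp[i-1][j-1]+1 when the i-th and j-th characters match, else max(dp[i-1][j], dp[i][j-1]).
    ·  S  S  S  D  V  W  V  W  S  S  S  V  D
 ·  0  0  0  0  0  0  0  0  0  0  0  0  0  0
 W  0  0  0  0  0  0  1  1  1  1  1  1  1  1
 S  0  1  1  1  1  1  1  1  1  2  2  2  2  2
 S  0  1  2  2  2  2  2  2  2  2  3  3  3  3
 V  0  1  2  2  2  3  3  3  3  3  3  3  4  4
 D  0  1  2  2  3  3  3  3  3  3  3  3  4  5
 V  0  1  2  2  3  4  4  4  4  4  4  4  4  5
 V  0  1  2  2  3  4  4  5  5  5  5  5  5  5
 W  0  1  2  2  3  4  5  5  6  6  6  6  6  6
 S  0  1  2  3  3  4  5  5  6  7  7  7  7  7
 S  0  1  2  3  3  4  5  5  6  7  8  8  8  8
 V  0  1  2  3  3  4  5  6  6  7  8  8  9  9
dp[11][13] = 9. One LCS (by backtracking along matches): SSDVVWSSV.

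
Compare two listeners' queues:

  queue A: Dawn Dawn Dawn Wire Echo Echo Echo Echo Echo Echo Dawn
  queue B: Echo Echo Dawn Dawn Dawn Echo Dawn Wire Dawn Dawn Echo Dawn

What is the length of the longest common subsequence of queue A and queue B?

6

Pick Dawn (queue A #1, queue B #4) → Dawn (queue A #2, queue B #5) → Dawn (queue A #3, queue B #7) → Wire (queue A #4, queue B #8) → Echo (queue A #10, queue B #11) → Dawn (queue A #11, queue B #12); all 6 songs appear in both, in order. The LCS DP gives dp[11][12] = 6, so this is optimal.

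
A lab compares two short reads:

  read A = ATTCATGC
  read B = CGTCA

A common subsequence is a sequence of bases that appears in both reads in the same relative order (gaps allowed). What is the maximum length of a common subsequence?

Pick T at read A[3]=read B[3], then C at read A[4]=read B[4], then A at read A[5]=read B[5]; all 3 bases appear in both, in order. dp[8][5] = 3 confirms this is the maximum.

3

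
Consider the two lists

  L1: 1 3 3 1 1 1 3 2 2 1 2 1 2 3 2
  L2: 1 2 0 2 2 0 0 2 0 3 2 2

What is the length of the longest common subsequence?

7

Taking 1 (L1 #6, L2 #1), 2 (L1 #8, L2 #2), 2 (L1 #9, L2 #4), 2 (L1 #11, L2 #5), 2 (L1 #13, L2 #8), 3 (L1 #14, L2 #10), 2 (L1 #15, L2 #12) gives a common subsequence of length 7. Since dp[15][12] = 7, nothing longer is possible.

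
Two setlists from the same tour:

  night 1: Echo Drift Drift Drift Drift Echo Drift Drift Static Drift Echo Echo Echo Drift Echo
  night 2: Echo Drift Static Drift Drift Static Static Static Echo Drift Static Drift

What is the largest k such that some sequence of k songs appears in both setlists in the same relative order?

One common subsequence of length 8: Echo (night 1 #1, night 2 #1), Drift (night 1 #2, night 2 #2), Drift (night 1 #3, night 2 #4), Drift (night 1 #4, night 2 #5), Echo (night 1 #6, night 2 #9), Drift (night 1 #8, night 2 #10), Static (night 1 #9, night 2 #11), Drift (night 1 #14, night 2 #12). dp[15][12] = 8 confirms this is the maximum.

8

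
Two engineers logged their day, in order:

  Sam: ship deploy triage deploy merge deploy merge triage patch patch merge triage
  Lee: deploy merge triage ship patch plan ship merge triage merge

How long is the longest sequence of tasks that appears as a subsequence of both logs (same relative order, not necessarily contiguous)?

6

Taking deploy at Sam[6]=Lee[1]; then merge at Sam[7]=Lee[2]; then triage at Sam[8]=Lee[3]; then patch at Sam[9]=Lee[5]; then merge at Sam[11]=Lee[8]; then triage at Sam[12]=Lee[9] gives a common subsequence of length 6. dp[12][10] = 6 confirms this is the maximum.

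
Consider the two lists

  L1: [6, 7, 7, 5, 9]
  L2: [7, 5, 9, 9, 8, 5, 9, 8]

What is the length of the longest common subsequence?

3

Let dp[i][j] be the LCS length of the first i values of L1 and the first j values of L2. dp[i][j] = dp[i-1][j-1]+1 when the i-th and j-th values match, else max(dp[i-1][j], dp[i][j-1]).
    ·  7  5  9  9  8  5  9  8
 ·  0  0  0  0  0  0  0  0  0
 6  0  0  0  0  0  0  0  0  0
 7  0  1  1  1  1  1  1  1  1
 7  0  1  1  1  1  1  1  1  1
 5  0  1  2  2  2  2  2  2  2
 9  0  1  2  3  3  3  3  3  3
dp[5][8] = 3. One LCS (by backtracking along matches): 7, 5, 9.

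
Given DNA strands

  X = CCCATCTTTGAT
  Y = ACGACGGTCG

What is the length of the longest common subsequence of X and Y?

Match C at X[1]=Y[2]; then C at X[2]=Y[5]; then T at X[5]=Y[8]; then C at X[6]=Y[9]; then G at X[10]=Y[10] — 5 bases in the same relative order in both, and the DP table's final entry dp[12][10] is also 5, so no common subsequence is longer.

5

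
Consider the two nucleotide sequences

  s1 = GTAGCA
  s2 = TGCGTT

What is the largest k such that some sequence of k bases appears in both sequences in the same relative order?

3

One common subsequence of length 3: T [2,1]; then G [4,2]; then C [5,3], and the DP table's final entry dp[6][6] is also 3, so no common subsequence is longer.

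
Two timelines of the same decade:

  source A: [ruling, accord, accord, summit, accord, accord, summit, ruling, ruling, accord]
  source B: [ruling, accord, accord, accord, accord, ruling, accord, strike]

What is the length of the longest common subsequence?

7

One common subsequence of length 7: ruling at source A[1]=source B[1] → accord at source A[2]=source B[2] → accord at source A[3]=source B[3] → accord at source A[5]=source B[4] → accord at source A[6]=source B[5] → ruling at source A[9]=source B[6] → accord at source A[10]=source B[7]. dp[10][8] = 7 confirms this is the maximum.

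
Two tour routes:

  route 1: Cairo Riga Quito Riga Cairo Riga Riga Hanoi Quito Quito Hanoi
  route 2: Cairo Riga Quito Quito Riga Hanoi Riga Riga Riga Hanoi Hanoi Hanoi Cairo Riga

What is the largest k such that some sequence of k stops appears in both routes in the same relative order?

8

One common subsequence of length 8: Cairo [1,1], Riga [2,2], Quito [3,4], Riga [4,7], Riga [6,8], Riga [7,9], Hanoi [8,11], Hanoi [11,12], and the DP table's final entry dp[11][14] is also 8, so no common subsequence is longer.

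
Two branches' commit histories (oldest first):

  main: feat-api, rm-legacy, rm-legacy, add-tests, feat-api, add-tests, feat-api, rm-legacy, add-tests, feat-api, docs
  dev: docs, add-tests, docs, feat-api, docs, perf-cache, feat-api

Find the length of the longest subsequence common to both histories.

Match add-tests at main[4]=dev[2] → feat-api at main[5]=dev[4] → feat-api at main[10]=dev[7] — 3 commits in the same relative order in both. Since dp[11][7] = 3, nothing longer is possible.

3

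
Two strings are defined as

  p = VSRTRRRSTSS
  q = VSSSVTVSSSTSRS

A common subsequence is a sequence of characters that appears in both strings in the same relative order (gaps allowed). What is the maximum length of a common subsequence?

7

Taking V [1,1], S [2,4], T [4,6], S [8,10], T [9,11], S [10,12], S [11,14] gives a common subsequence of length 7. dp[11][14] = 7 confirms this is the maximum.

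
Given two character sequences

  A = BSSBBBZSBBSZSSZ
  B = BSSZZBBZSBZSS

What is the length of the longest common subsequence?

11

Pick B [1,1] → S [2,2] → S [3,3] → B [5,6] → B [6,7] → Z [7,8] → S [8,9] → B [10,10] → Z [12,11] → S [13,12] → S [14,13]; all 11 characters appear in both, in order. Since dp[15][13] = 11, nothing longer is possible.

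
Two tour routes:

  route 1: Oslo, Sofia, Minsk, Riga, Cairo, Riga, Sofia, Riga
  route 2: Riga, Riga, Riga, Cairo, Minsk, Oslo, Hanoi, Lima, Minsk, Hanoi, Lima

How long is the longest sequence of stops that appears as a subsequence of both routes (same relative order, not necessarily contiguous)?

3

Taking Riga at route 1[4]=route 2[1], Riga at route 1[6]=route 2[2], Riga at route 1[8]=route 2[3] gives a common subsequence of length 3. The LCS DP gives dp[8][11] = 3, so this is optimal.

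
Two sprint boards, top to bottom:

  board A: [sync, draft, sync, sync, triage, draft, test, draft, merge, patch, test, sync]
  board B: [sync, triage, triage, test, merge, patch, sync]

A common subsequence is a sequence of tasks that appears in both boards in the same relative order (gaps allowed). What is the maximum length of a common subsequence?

6

Taking sync [1,1]; then triage [5,3]; then test [7,4]; then merge [9,5]; then patch [10,6]; then sync [12,7] gives a common subsequence of length 6. The LCS DP gives dp[12][7] = 6, so this is optimal.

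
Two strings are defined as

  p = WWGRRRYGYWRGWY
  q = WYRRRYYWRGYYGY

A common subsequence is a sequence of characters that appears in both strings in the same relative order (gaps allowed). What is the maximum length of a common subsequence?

One common subsequence of length 10: W at p[1]=q[1], R at p[4]=q[3], R at p[5]=q[4], R at p[6]=q[5], Y at p[7]=q[6], Y at p[9]=q[7], W at p[10]=q[8], R at p[11]=q[9], G at p[12]=q[13], Y at p[14]=q[14]. Since dp[14][14] = 10, nothing longer is possible.

10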